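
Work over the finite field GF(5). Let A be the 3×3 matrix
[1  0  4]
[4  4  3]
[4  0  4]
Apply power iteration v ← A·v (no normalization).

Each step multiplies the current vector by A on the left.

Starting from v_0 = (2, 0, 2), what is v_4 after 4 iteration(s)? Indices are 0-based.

v_4 = (3, 2, 3)

v_0 = (2, 0, 2).
v_1 = A·v_0 = (0, 4, 1).
v_2 = A·v_1 = (4, 4, 4).
v_3 = A·v_2 = (0, 4, 2).
v_4 = A·v_3 = (3, 2, 3).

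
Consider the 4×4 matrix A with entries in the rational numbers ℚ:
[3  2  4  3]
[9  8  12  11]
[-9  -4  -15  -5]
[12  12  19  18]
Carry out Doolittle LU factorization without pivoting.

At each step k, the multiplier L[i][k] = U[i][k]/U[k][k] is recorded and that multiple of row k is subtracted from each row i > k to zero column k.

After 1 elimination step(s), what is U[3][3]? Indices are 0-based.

U[3][3] = 6

[col 0] pivot 3
  R1 -= 3*R0 → (0, 2, 0, 2)  (L[1][0] := 3)
  R2 -= -3*R0 → (0, 2, -3, 4)  (L[2][0] := -3)
  R3 -= 4*R0 → (0, 4, 3, 6)  (L[3][0] := 4)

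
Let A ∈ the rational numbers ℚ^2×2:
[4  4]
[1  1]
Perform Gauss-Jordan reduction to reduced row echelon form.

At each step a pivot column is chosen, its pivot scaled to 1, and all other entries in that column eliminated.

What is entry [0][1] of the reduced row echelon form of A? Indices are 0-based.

M[0][1] = 1

[1] R0 /= 4  ⇒  (1, 1)
     R1 -= 1·R0  ⇒  (0, 0)
column 1 empty below row 1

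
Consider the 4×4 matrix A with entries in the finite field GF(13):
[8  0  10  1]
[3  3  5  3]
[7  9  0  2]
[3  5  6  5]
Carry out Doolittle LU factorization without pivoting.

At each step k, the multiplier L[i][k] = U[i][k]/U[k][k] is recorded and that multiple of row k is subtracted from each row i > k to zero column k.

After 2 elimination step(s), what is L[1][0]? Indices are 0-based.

L[1][0] = 2

k=0: U[0][0]=8
  eliminate (1,0): mult=2, new row 1: (0, 3, 11, 1); set L[1][0]=2
  eliminate (2,0): mult=9, new row 2: (0, 9, 1, 6); set L[2][0]=9
  eliminate (3,0): mult=2, new row 3: (0, 5, 12, 3); set L[3][0]=2
k=1: U[1][1]=3
  eliminate (2,1): mult=3, new row 2: (0, 0, 7, 3); set L[2][1]=3
  eliminate (3,1): mult=6, new row 3: (0, 0, 11, 10); set L[3][1]=6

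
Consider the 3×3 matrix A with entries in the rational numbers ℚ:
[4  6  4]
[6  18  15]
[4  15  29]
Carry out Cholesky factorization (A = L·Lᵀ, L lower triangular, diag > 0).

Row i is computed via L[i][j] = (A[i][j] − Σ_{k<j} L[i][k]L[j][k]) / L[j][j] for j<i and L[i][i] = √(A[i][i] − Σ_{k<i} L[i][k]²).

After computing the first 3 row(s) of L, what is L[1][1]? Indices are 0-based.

L[1][1] = 3

Step 1: L[0][0] = √(4) = 2.
  L[1][0] = (6) / L[0][0] = 3.
Step 2: L[1][1] = √(9) = 3.
  L[2][0] = (4) / L[0][0] = 2.
  L[2][1] = (9) / L[1][1] = 3.
Step 3: L[2][2] = √(16) = 4.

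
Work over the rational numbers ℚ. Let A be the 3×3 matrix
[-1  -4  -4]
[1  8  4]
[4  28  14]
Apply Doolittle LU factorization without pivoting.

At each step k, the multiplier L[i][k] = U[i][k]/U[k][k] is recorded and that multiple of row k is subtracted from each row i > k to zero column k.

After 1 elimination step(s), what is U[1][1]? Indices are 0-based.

U[1][1] = 4

[col 0] pivot -1
  R1 -= -1*R0 → (0, 4, 0)  (L[1][0] := -1)
  R2 -= -4*R0 → (0, 12, -2)  (L[2][0] := -4)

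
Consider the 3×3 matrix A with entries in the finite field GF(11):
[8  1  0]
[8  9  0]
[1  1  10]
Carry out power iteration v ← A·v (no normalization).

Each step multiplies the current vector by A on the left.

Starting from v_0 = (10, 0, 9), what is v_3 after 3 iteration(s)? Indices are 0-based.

v_0 = (10, 0, 9).
v_1 = A·v_0 = (3, 3, 1).
v_2 = A·v_1 = (5, 7, 5).
v_3 = A·v_2 = (3, 4, 7).

v_3 = (3, 4, 7)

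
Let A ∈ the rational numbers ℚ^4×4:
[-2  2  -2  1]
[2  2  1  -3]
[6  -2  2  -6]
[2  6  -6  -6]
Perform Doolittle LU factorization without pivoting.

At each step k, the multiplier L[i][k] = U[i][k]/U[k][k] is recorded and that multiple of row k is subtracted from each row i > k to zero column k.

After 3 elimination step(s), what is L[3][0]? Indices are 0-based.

[col 0] pivot -2
  R1 -= -1*R0 → (0, 4, -1, -2)  (L[1][0] := -1)
  R2 -= -3*R0 → (0, 4, -4, -3)  (L[2][0] := -3)
  R3 -= -1*R0 → (0, 8, -8, -5)  (L[3][0] := -1)
[col 1] pivot 4
  R2 -= 1*R1 → (0, 0, -3, -1)  (L[2][1] := 1)
  R3 -= 2*R1 → (0, 0, -6, -1)  (L[3][1] := 2)
[col 2] pivot -3
  R3 -= 2*R2 → (0, 0, 0, 1)  (L[3][2] := 2)

L[3][0] = -1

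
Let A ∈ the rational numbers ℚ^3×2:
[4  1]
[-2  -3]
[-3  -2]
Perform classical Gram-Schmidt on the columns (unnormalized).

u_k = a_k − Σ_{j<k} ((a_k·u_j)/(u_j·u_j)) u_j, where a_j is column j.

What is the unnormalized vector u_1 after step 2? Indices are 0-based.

u_1 = (-35/29, -55/29, -10/29)

Step 1: u_0 = a_0 = (4, -2, -3).
Step 2: u_1 = a_1 − (16/29)·u_0 = (-35/29, -55/29, -10/29).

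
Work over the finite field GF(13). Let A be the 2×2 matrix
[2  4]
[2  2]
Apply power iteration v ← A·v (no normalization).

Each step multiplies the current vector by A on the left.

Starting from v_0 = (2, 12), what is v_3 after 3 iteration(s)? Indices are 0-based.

v_0 = (2, 12).
v_1 = A·v_0 = (0, 2).
v_2 = A·v_1 = (8, 4).
v_3 = A·v_2 = (6, 11).

v_3 = (6, 11)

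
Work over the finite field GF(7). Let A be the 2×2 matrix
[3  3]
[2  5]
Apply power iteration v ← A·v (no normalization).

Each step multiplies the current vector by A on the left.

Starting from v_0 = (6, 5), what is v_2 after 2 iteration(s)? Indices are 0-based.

v_0 = (6, 5).
v_1 = A·v_0 = (5, 2).
v_2 = A·v_1 = (0, 6).

v_2 = (0, 6)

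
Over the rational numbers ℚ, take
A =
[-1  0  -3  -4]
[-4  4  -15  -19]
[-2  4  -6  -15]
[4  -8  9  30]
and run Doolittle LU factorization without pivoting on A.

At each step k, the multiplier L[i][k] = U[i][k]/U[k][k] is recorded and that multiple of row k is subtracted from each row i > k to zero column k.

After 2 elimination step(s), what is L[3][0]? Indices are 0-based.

k=0: U[0][0]=-1
  eliminate (1,0): mult=4, new row 1: (0, 4, -3, -3); set L[1][0]=4
  eliminate (2,0): mult=2, new row 2: (0, 4, 0, -7); set L[2][0]=2
  eliminate (3,0): mult=-4, new row 3: (0, -8, -3, 14); set L[3][0]=-4
k=1: U[1][1]=4
  eliminate (2,1): mult=1, new row 2: (0, 0, 3, -4); set L[2][1]=1
  eliminate (3,1): mult=-2, new row 3: (0, 0, -9, 8); set L[3][1]=-2

L[3][0] = -4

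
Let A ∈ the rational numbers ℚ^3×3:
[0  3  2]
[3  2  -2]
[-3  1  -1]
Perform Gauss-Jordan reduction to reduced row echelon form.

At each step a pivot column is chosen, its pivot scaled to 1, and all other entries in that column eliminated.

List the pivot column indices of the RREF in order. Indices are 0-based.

pivot(0,0): swap R0↔R1
pivot(0,0)=3: scale R0 → (1, 2/3, -2/3)
  clear (2,0): R2 −= (-3)R0 → (0, 3, -3)
pivot(1,1)=3: scale R1 → (0, 1, 2/3)
  clear (0,1): R0 −= (2/3)R1 → (1, 0, -10/9)
  clear (2,1): R2 −= (3)R1 → (0, 0, -5)
pivot(2,2)=-5: scale R2 → (0, 0, 1)
  clear (0,2): R0 −= (-10/9)R2 → (1, 0, 0)
  clear (1,2): R1 −= (2/3)R2 → (0, 1, 0)

pivot columns: 0, 1, 2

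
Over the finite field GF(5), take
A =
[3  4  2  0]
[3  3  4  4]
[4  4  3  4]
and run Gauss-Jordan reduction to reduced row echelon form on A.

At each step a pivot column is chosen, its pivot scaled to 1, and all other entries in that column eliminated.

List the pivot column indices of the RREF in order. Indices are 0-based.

pivot columns: 0, 1, 2

pivot(0,0)=3: scale R0 → (1, 3, 4, 0)
  clear (1,0): R1 −= (3)R0 → (0, 4, 2, 4)
  clear (2,0): R2 −= (4)R0 → (0, 2, 2, 4)
pivot(1,1)=4: scale R1 → (0, 1, 3, 1)
  clear (0,1): R0 −= (3)R1 → (1, 0, 0, 2)
  clear (2,1): R2 −= (2)R1 → (0, 0, 1, 2)
pivot(2,2)=1: scale R2 → (0, 0, 1, 2)
  clear (1,2): R1 −= (3)R2 → (0, 1, 0, 0)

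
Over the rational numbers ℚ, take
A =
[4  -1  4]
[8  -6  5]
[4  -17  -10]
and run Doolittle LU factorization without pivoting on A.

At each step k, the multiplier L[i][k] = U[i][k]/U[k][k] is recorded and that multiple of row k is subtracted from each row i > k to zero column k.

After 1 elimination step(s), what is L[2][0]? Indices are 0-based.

k=0: U[0][0]=4
  eliminate (1,0): mult=2, new row 1: (0, -4, -3); set L[1][0]=2
  eliminate (2,0): mult=1, new row 2: (0, -16, -14); set L[2][0]=1

L[2][0] = 1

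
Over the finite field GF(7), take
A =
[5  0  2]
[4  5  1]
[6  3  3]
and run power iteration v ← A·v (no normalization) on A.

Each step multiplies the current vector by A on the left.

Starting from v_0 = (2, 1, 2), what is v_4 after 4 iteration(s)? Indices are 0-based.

v_0 = (2, 1, 2).
v_1 = A·v_0 = (0, 1, 0).
v_2 = A·v_1 = (0, 5, 3).
v_3 = A·v_2 = (6, 0, 3).
v_4 = A·v_3 = (1, 6, 3).

v_4 = (1, 6, 3)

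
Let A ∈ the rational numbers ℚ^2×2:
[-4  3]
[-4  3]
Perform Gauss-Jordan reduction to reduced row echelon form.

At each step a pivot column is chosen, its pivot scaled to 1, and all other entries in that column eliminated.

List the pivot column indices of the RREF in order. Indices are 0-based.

[1] R0 /= -4  ⇒  (1, -3/4)
     R1 -= -4·R0  ⇒  (0, 0)
column 1 empty below row 1

pivot columns: 0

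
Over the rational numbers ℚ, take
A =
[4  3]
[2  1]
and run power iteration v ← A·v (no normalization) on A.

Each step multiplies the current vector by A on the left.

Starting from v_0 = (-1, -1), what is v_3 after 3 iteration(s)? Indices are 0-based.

v_3 = (-199, -91)

v_0 = (-1, -1).
v_1 = A·v_0 = (-7, -3).
v_2 = A·v_1 = (-37, -17).
v_3 = A·v_2 = (-199, -91).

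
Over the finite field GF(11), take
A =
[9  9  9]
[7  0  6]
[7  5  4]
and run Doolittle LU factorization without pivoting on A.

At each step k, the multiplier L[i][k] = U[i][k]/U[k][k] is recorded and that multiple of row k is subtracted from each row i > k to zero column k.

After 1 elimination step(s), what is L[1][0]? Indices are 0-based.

L[1][0] = 2

Step 1: pivot at (0,0) is 9.
  row1 ← row1 − (2)·row0  ⇒  L[1][0]=2, U row1=(0, 4, 10)
  row2 ← row2 − (2)·row0  ⇒  L[2][0]=2, U row2=(0, 9, 8)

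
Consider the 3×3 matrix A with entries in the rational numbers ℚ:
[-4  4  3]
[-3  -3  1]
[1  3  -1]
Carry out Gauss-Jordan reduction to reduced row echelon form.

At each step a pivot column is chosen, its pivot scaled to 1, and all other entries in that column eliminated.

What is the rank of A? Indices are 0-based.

pivot(0,0)=-4: scale R0 → (1, -1, -3/4)
  clear (1,0): R1 −= (-3)R0 → (0, -6, -5/4)
  clear (2,0): R2 −= (1)R0 → (0, 4, -1/4)
pivot(1,1)=-6: scale R1 → (0, 1, 5/24)
  clear (0,1): R0 −= (-1)R1 → (1, 0, -13/24)
  clear (2,1): R2 −= (4)R1 → (0, 0, -13/12)
pivot(2,2)=-13/12: scale R2 → (0, 0, 1)
  clear (0,2): R0 −= (-13/24)R2 → (1, 0, 0)
  clear (1,2): R1 −= (5/24)R2 → (0, 1, 0)

rank = 3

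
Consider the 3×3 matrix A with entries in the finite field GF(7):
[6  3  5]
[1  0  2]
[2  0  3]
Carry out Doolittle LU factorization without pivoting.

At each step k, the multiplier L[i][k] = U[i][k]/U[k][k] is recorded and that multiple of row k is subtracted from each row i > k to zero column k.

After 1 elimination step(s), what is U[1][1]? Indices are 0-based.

[col 0] pivot 6
  R1 -= 6*R0 → (0, 3, 0)  (L[1][0] := 6)
  R2 -= 5*R0 → (0, 6, 6)  (L[2][0] := 5)

U[1][1] = 3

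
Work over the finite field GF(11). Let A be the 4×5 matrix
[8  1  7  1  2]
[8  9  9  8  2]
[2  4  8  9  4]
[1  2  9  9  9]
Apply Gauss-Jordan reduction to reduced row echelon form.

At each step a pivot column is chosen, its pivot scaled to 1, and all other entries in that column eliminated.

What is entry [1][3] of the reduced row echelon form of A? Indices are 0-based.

[1] R0 /= 8  ⇒  (1, 7, 5, 7, 3)
     R1 -= 8·R0  ⇒  (0, 8, 2, 7, 0)
     R2 -= 2·R0  ⇒  (0, 1, 9, 6, 9)
     R3 -= 1·R0  ⇒  (0, 6, 4, 2, 6)
[2] R1 /= 8  ⇒  (0, 1, 3, 5, 0)
     R0 -= 7·R1  ⇒  (1, 0, 6, 5, 3)
     R2 -= 1·R1  ⇒  (0, 0, 6, 1, 9)
     R3 -= 6·R1  ⇒  (0, 0, 8, 5, 6)
[3] R2 /= 6  ⇒  (0, 0, 1, 2, 7)
     R0 -= 6·R2  ⇒  (1, 0, 0, 4, 5)
     R1 -= 3·R2  ⇒  (0, 1, 0, 10, 1)
     R3 -= 8·R2  ⇒  (0, 0, 0, 0, 5)
column 3 empty below row 3
[4] R3 /= 5  ⇒  (0, 0, 0, 0, 1)
     R0 -= 5·R3  ⇒  (1, 0, 0, 4, 0)
     R1 -= 1·R3  ⇒  (0, 1, 0, 10, 0)
     R2 -= 7·R3  ⇒  (0, 0, 1, 2, 0)

M[1][3] = 10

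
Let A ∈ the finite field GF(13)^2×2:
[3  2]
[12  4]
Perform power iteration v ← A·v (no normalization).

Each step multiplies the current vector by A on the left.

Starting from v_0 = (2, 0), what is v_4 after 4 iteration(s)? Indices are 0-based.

v_0 = (2, 0).
v_1 = A·v_0 = (6, 11).
v_2 = A·v_1 = (1, 12).
v_3 = A·v_2 = (1, 8).
v_4 = A·v_3 = (6, 5).

v_4 = (6, 5)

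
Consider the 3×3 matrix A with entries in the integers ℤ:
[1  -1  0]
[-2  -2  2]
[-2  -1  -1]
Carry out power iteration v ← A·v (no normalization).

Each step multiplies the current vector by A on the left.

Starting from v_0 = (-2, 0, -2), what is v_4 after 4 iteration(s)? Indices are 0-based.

v_4 = (14, 80, 78)

v_0 = (-2, 0, -2).
v_1 = A·v_0 = (-2, 0, 6).
v_2 = A·v_1 = (-2, 16, -2).
v_3 = A·v_2 = (-18, -32, -10).
v_4 = A·v_3 = (14, 80, 78).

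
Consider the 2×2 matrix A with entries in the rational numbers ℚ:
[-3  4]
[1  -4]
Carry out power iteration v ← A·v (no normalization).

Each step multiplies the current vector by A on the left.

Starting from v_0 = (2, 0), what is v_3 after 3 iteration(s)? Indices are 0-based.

v_0 = (2, 0).
v_1 = A·v_0 = (-6, 2).
v_2 = A·v_1 = (26, -14).
v_3 = A·v_2 = (-134, 82).

v_3 = (-134, 82)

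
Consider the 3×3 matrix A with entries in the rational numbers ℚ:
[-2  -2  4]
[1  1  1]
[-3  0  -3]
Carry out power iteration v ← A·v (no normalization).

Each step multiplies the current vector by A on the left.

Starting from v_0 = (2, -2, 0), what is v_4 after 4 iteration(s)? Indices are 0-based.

v_4 = (-168, 138, -450)

v_0 = (2, -2, 0).
v_1 = A·v_0 = (0, 0, -6).
v_2 = A·v_1 = (-24, -6, 18).
v_3 = A·v_2 = (132, -12, 18).
v_4 = A·v_3 = (-168, 138, -450).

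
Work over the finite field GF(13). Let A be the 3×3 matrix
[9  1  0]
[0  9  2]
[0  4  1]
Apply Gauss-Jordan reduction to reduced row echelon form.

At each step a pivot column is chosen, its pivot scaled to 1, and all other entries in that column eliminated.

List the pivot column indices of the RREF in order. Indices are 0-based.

pivot(0,0)=9: scale R0 → (1, 3, 0)
pivot(1,1)=9: scale R1 → (0, 1, 6)
  clear (0,1): R0 −= (3)R1 → (1, 0, 8)
  clear (2,1): R2 −= (4)R1 → (0, 0, 3)
pivot(2,2)=3: scale R2 → (0, 0, 1)
  clear (0,2): R0 −= (8)R2 → (1, 0, 0)
  clear (1,2): R1 −= (6)R2 → (0, 1, 0)

pivot columns: 0, 1, 2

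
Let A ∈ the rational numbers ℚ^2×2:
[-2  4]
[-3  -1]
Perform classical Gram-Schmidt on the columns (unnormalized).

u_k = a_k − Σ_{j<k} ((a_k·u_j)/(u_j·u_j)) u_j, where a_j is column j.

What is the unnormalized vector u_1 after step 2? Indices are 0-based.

u_1 = (42/13, -28/13)

Step 1: u_0 = a_0 = (-2, -3).
Step 2: u_1 = a_1 − (-5/13)·u_0 = (42/13, -28/13).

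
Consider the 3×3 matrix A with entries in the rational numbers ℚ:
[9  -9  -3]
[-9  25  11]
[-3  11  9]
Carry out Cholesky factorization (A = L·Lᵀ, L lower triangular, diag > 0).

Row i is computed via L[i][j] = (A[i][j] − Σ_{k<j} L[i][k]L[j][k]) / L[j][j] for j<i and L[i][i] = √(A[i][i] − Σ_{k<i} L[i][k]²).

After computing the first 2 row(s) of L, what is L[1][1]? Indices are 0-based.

Step 1: L[0][0] = √(9) = 3.
  L[1][0] = (-9) / L[0][0] = -3.
Step 2: L[1][1] = √(16) = 4.

L[1][1] = 4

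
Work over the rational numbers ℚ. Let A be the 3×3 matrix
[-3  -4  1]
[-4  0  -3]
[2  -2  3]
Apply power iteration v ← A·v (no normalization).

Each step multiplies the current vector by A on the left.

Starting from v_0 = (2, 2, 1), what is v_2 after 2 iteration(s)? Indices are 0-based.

v_2 = (86, 43, 5)

v_0 = (2, 2, 1).
v_1 = A·v_0 = (-13, -11, 3).
v_2 = A·v_1 = (86, 43, 5).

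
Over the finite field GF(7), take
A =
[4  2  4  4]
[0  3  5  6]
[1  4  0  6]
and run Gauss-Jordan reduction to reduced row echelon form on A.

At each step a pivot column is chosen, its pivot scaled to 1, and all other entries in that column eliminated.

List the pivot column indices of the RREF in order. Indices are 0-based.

pivot columns: 0, 1, 2

step 1: normalize row 0 (÷4) = (1, 4, 1, 1)
  row 2: subtract 1×row0 = (0, 0, 6, 5)
step 2: normalize row 1 (÷3) = (0, 1, 4, 2)
  row 0: subtract 4×row1 = (1, 0, 6, 0)
step 3: normalize row 2 (÷6) = (0, 0, 1, 2)
  row 0: subtract 6×row2 = (1, 0, 0, 2)
  row 1: subtract 4×row2 = (0, 1, 0, 1)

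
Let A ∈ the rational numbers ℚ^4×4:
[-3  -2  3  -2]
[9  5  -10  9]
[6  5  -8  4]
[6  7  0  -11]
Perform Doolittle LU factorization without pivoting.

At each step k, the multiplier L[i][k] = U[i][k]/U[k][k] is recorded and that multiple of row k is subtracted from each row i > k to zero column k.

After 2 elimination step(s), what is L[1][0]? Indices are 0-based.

L[1][0] = -3

[col 0] pivot -3
  R1 -= -3*R0 → (0, -1, -1, 3)  (L[1][0] := -3)
  R2 -= -2*R0 → (0, 1, -2, 0)  (L[2][0] := -2)
  R3 -= -2*R0 → (0, 3, 6, -15)  (L[3][0] := -2)
[col 1] pivot -1
  R2 -= -1*R1 → (0, 0, -3, 3)  (L[2][1] := -1)
  R3 -= -3*R1 → (0, 0, 3, -6)  (L[3][1] := -3)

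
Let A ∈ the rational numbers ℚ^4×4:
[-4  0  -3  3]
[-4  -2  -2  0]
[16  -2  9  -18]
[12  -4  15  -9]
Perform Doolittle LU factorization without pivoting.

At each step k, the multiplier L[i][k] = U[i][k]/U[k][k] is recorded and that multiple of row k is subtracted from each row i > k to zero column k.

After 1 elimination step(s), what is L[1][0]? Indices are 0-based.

L[1][0] = 1

Step 1: pivot at (0,0) is -4.
  row1 ← row1 − (1)·row0  ⇒  L[1][0]=1, U row1=(0, -2, 1, -3)
  row2 ← row2 − (-4)·row0  ⇒  L[2][0]=-4, U row2=(0, -2, -3, -6)
  row3 ← row3 − (-3)·row0  ⇒  L[3][0]=-3, U row3=(0, -4, 6, 0)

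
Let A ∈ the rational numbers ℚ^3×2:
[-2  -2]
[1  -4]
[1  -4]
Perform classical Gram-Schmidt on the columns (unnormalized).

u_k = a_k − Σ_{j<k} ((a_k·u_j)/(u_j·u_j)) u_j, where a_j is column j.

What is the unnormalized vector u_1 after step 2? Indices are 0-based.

u_1 = (-10/3, -10/3, -10/3)

Step 1: u_0 = a_0 = (-2, 1, 1).
Step 2: u_1 = a_1 − (-2/3)·u_0 = (-10/3, -10/3, -10/3).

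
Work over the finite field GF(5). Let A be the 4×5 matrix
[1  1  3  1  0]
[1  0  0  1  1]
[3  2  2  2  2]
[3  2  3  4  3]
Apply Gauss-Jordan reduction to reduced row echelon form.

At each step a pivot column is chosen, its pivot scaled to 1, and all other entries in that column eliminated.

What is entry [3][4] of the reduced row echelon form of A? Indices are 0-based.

step 1: normalize row 0 (÷1) = (1, 1, 3, 1, 0)
  row 1: subtract 1×row0 = (0, 4, 2, 0, 1)
  row 2: subtract 3×row0 = (0, 4, 3, 4, 2)
  row 3: subtract 3×row0 = (0, 4, 4, 1, 3)
step 2: normalize row 1 (÷4) = (0, 1, 3, 0, 4)
  row 0: subtract 1×row1 = (1, 0, 0, 1, 1)
  row 2: subtract 4×row1 = (0, 0, 1, 4, 1)
  row 3: subtract 4×row1 = (0, 0, 2, 1, 2)
step 3: normalize row 2 (÷1) = (0, 0, 1, 4, 1)
  row 1: subtract 3×row2 = (0, 1, 0, 3, 1)
  row 3: subtract 2×row2 = (0, 0, 0, 3, 0)
step 4: normalize row 3 (÷3) = (0, 0, 0, 1, 0)
  row 0: subtract 1×row3 = (1, 0, 0, 0, 1)
  row 1: subtract 3×row3 = (0, 1, 0, 0, 1)
  row 2: subtract 4×row3 = (0, 0, 1, 0, 1)

M[3][4] = 0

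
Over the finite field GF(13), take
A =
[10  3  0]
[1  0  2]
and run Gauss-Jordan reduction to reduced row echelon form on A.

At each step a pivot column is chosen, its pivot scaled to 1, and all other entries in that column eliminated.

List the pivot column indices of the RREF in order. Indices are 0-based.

[1] R0 /= 10  ⇒  (1, 12, 0)
     R1 -= 1·R0  ⇒  (0, 1, 2)
[2] R1 /= 1  ⇒  (0, 1, 2)
     R0 -= 12·R1  ⇒  (1, 0, 2)

pivot columns: 0, 1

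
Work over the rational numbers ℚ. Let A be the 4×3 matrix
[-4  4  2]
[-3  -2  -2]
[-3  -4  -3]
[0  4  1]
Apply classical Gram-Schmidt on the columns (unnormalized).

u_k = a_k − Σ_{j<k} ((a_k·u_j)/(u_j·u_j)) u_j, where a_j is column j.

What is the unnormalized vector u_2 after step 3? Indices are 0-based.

u_2 = (4/7, -26/63, -22/63, -71/63)

Step 1: u_0 = a_0 = (-4, -3, -3, 0).
Step 2: u_1 = a_1 − (1/17)·u_0 = (72/17, -31/17, -65/17, 4).
Step 3: u_2 = a_2 − (7/34)·u_0 − (67/126)·u_1 = (4/7, -26/63, -22/63, -71/63).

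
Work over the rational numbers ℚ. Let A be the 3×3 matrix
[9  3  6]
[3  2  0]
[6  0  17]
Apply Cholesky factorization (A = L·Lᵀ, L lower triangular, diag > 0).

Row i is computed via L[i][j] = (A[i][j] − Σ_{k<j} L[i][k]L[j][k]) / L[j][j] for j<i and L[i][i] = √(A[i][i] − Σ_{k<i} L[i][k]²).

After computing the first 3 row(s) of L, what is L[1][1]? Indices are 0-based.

L[1][1] = 1

Step 1: L[0][0] = √(9) = 3.
  L[1][0] = (3) / L[0][0] = 1.
Step 2: L[1][1] = √(1) = 1.
  L[2][0] = (6) / L[0][0] = 2.
  L[2][1] = (-2) / L[1][1] = -2.
Step 3: L[2][2] = √(9) = 3.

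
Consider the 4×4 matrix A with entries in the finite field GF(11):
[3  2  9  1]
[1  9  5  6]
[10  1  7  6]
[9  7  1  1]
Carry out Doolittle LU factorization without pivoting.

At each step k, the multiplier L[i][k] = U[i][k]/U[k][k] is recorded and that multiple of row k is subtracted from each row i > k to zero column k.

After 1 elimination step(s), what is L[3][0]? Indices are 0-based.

Step 1: pivot at (0,0) is 3.
  row1 ← row1 − (4)·row0  ⇒  L[1][0]=4, U row1=(0, 1, 2, 2)
  row2 ← row2 − (7)·row0  ⇒  L[2][0]=7, U row2=(0, 9, 10, 10)
  row3 ← row3 − (3)·row0  ⇒  L[3][0]=3, U row3=(0, 1, 7, 9)

L[3][0] = 3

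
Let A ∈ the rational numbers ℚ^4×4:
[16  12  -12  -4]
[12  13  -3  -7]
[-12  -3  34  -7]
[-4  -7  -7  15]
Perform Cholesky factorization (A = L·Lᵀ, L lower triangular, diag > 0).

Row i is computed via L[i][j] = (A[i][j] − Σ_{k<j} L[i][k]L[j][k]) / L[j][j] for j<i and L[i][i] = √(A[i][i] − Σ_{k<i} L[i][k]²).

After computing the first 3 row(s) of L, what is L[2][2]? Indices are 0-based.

L[2][2] = 4

Step 1: L[0][0] = √(16) = 4.
  L[1][0] = (12) / L[0][0] = 3.
Step 2: L[1][1] = √(4) = 2.
  L[2][0] = (-12) / L[0][0] = -3.
  L[2][1] = (6) / L[1][1] = 3.
Step 3: L[2][2] = √(16) = 4.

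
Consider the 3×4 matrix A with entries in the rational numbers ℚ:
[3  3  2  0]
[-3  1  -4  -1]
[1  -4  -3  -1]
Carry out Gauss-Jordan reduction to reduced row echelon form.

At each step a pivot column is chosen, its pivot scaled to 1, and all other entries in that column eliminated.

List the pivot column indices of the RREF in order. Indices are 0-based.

pivot columns: 0, 1, 2

[1] R0 /= 3  ⇒  (1, 1, 2/3, 0)
     R1 -= -3·R0  ⇒  (0, 4, -2, -1)
     R2 -= 1·R0  ⇒  (0, -5, -11/3, -1)
[2] R1 /= 4  ⇒  (0, 1, -1/2, -1/4)
     R0 -= 1·R1  ⇒  (1, 0, 7/6, 1/4)
     R2 -= -5·R1  ⇒  (0, 0, -37/6, -9/4)
[3] R2 /= -37/6  ⇒  (0, 0, 1, 27/74)
     R0 -= 7/6·R2  ⇒  (1, 0, 0, -13/74)
     R1 -= -1/2·R2  ⇒  (0, 1, 0, -5/74)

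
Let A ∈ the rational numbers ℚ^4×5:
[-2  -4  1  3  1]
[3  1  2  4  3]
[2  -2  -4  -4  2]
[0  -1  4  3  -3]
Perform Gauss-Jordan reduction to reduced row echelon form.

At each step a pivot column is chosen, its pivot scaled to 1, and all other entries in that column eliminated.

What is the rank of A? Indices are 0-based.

step 1: normalize row 0 (÷-2) = (1, 2, -1/2, -3/2, -1/2)
  row 1: subtract 3×row0 = (0, -5, 7/2, 17/2, 9/2)
  row 2: subtract 2×row0 = (0, -6, -3, -1, 3)
step 2: normalize row 1 (÷-5) = (0, 1, -7/10, -17/10, -9/10)
  row 0: subtract 2×row1 = (1, 0, 9/10, 19/10, 13/10)
  row 2: subtract -6×row1 = (0, 0, -36/5, -56/5, -12/5)
  row 3: subtract -1×row1 = (0, 0, 33/10, 13/10, -39/10)
step 3: normalize row 2 (÷-36/5) = (0, 0, 1, 14/9, 1/3)
  row 0: subtract 9/10×row2 = (1, 0, 0, 1/2, 1)
  row 1: subtract -7/10×row2 = (0, 1, 0, -11/18, -2/3)
  row 3: subtract 33/10×row2 = (0, 0, 0, -23/6, -5)
step 4: normalize row 3 (÷-23/6) = (0, 0, 0, 1, 30/23)
  row 0: subtract 1/2×row3 = (1, 0, 0, 0, 8/23)
  row 1: subtract -11/18×row3 = (0, 1, 0, 0, 3/23)
  row 2: subtract 14/9×row3 = (0, 0, 1, 0, -39/23)

rank = 4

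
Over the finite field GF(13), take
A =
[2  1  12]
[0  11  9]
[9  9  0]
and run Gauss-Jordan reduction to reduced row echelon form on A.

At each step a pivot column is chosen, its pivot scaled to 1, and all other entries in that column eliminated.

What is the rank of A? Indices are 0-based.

[1] R0 /= 2  ⇒  (1, 7, 6)
     R2 -= 9·R0  ⇒  (0, 11, 11)
[2] R1 /= 11  ⇒  (0, 1, 2)
     R0 -= 7·R1  ⇒  (1, 0, 5)
     R2 -= 11·R1  ⇒  (0, 0, 2)
[3] R2 /= 2  ⇒  (0, 0, 1)
     R0 -= 5·R2  ⇒  (1, 0, 0)
     R1 -= 2·R2  ⇒  (0, 1, 0)

rank = 3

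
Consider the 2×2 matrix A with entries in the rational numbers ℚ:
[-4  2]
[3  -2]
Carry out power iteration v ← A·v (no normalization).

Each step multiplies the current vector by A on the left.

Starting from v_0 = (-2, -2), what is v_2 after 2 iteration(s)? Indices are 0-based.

v_0 = (-2, -2).
v_1 = A·v_0 = (4, -2).
v_2 = A·v_1 = (-20, 16).

v_2 = (-20, 16)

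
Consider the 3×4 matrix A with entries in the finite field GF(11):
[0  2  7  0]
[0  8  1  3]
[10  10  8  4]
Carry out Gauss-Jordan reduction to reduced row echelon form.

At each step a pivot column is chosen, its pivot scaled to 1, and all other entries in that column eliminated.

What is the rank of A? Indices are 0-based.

pivot(0,0): swap R0↔R2
pivot(0,0)=10: scale R0 → (1, 1, 3, 7)
pivot(1,1)=8: scale R1 → (0, 1, 7, 10)
  clear (0,1): R0 −= (1)R1 → (1, 0, 7, 8)
  clear (2,1): R2 −= (2)R1 → (0, 0, 4, 2)
pivot(2,2)=4: scale R2 → (0, 0, 1, 6)
  clear (0,2): R0 −= (7)R2 → (1, 0, 0, 10)
  clear (1,2): R1 −= (7)R2 → (0, 1, 0, 1)

rank = 3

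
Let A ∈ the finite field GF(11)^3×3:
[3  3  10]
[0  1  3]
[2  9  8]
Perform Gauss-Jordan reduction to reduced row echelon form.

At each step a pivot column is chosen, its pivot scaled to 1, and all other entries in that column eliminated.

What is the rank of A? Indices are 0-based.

[1] R0 /= 3  ⇒  (1, 1, 7)
     R2 -= 2·R0  ⇒  (0, 7, 5)
[2] R1 /= 1  ⇒  (0, 1, 3)
     R0 -= 1·R1  ⇒  (1, 0, 4)
     R2 -= 7·R1  ⇒  (0, 0, 6)
[3] R2 /= 6  ⇒  (0, 0, 1)
     R0 -= 4·R2  ⇒  (1, 0, 0)
     R1 -= 3·R2  ⇒  (0, 1, 0)

rank = 3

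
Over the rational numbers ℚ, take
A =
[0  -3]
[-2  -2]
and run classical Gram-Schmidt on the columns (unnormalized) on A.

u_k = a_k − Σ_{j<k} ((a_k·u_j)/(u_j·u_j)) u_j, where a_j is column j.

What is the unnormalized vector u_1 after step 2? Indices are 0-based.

Step 1: u_0 = a_0 = (0, -2).
Step 2: u_1 = a_1 − (1)·u_0 = (-3, 0).

u_1 = (-3, 0)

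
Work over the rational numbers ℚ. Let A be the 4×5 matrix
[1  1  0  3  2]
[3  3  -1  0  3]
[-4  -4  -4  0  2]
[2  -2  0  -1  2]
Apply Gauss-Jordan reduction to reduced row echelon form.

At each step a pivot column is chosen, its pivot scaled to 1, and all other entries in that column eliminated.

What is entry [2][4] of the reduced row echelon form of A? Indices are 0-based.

pivot(0,0)=1: scale R0 → (1, 1, 0, 3, 2)
  clear (1,0): R1 −= (3)R0 → (0, 0, -1, -9, -3)
  clear (2,0): R2 −= (-4)R0 → (0, 0, -4, 12, 10)
  clear (3,0): R3 −= (2)R0 → (0, -4, 0, -7, -2)
pivot(1,1): swap R1↔R3
pivot(1,1)=-4: scale R1 → (0, 1, 0, 7/4, 1/2)
  clear (0,1): R0 −= (1)R1 → (1, 0, 0, 5/4, 3/2)
pivot(2,2)=-4: scale R2 → (0, 0, 1, -3, -5/2)
  clear (3,2): R3 −= (-1)R2 → (0, 0, 0, -12, -11/2)
pivot(3,3)=-12: scale R3 → (0, 0, 0, 1, 11/24)
  clear (0,3): R0 −= (5/4)R3 → (1, 0, 0, 0, 89/96)
  clear (1,3): R1 −= (7/4)R3 → (0, 1, 0, 0, -29/96)
  clear (2,3): R2 −= (-3)R3 → (0, 0, 1, 0, -9/8)

M[2][4] = -9/8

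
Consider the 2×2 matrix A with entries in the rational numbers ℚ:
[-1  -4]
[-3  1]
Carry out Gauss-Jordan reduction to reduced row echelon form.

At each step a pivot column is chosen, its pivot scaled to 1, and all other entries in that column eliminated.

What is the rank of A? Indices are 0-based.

[1] R0 /= -1  ⇒  (1, 4)
     R1 -= -3·R0  ⇒  (0, 13)
[2] R1 /= 13  ⇒  (0, 1)
     R0 -= 4·R1  ⇒  (1, 0)

rank = 2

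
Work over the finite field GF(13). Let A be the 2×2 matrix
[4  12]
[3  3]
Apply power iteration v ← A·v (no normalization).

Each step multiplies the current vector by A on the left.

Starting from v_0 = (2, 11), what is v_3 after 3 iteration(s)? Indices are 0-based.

v_0 = (2, 11).
v_1 = A·v_0 = (10, 0).
v_2 = A·v_1 = (1, 4).
v_3 = A·v_2 = (0, 2).

v_3 = (0, 2)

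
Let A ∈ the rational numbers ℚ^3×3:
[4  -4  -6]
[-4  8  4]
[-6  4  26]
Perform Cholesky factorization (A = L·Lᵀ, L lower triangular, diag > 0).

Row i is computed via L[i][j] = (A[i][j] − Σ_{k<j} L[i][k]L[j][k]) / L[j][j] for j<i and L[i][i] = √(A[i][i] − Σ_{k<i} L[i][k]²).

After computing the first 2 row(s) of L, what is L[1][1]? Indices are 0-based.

Step 1: L[0][0] = √(4) = 2.
  L[1][0] = (-4) / L[0][0] = -2.
Step 2: L[1][1] = √(4) = 2.

L[1][1] = 2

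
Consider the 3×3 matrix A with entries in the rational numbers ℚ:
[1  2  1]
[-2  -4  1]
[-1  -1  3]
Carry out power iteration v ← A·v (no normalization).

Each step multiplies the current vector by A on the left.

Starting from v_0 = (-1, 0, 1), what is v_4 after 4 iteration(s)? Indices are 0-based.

v_4 = (70, -65, 51)

v_0 = (-1, 0, 1).
v_1 = A·v_0 = (0, 3, 4).
v_2 = A·v_1 = (10, -8, 9).
v_3 = A·v_2 = (3, 21, 25).
v_4 = A·v_3 = (70, -65, 51).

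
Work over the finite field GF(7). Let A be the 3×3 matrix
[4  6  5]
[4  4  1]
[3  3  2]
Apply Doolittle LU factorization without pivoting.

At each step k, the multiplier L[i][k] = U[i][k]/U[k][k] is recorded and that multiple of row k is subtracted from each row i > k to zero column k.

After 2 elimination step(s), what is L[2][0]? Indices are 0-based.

Step 1: pivot at (0,0) is 4.
  row1 ← row1 − (1)·row0  ⇒  L[1][0]=1, U row1=(0, 5, 3)
  row2 ← row2 − (6)·row0  ⇒  L[2][0]=6, U row2=(0, 2, 0)
Step 2: pivot at (1,1) is 5.
  row2 ← row2 − (6)·row1  ⇒  L[2][1]=6, U row2=(0, 0, 3)

L[2][0] = 6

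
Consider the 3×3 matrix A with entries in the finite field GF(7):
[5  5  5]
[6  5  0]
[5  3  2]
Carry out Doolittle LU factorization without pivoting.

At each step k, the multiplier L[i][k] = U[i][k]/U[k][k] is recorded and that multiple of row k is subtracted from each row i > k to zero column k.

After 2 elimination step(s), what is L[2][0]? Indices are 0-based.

Step 1: pivot at (0,0) is 5.
  row1 ← row1 − (4)·row0  ⇒  L[1][0]=4, U row1=(0, 6, 1)
  row2 ← row2 − (1)·row0  ⇒  L[2][0]=1, U row2=(0, 5, 4)
Step 2: pivot at (1,1) is 6.
  row2 ← row2 − (2)·row1  ⇒  L[2][1]=2, U row2=(0, 0, 2)

L[2][0] = 1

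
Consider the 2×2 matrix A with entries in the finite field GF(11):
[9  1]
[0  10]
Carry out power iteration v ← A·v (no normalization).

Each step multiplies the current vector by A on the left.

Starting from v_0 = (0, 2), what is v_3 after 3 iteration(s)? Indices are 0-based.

v_3 = (3, 9)

v_0 = (0, 2).
v_1 = A·v_0 = (2, 9).
v_2 = A·v_1 = (5, 2).
v_3 = A·v_2 = (3, 9).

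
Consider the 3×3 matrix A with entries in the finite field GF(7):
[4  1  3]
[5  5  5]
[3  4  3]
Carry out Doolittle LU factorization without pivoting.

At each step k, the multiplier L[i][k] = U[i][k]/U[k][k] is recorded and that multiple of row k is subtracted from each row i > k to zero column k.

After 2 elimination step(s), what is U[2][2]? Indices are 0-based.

U[2][2] = 2

[col 0] pivot 4
  R1 -= 3*R0 → (0, 2, 3)  (L[1][0] := 3)
  R2 -= 6*R0 → (0, 5, 6)  (L[2][0] := 6)
[col 1] pivot 2
  R2 -= 6*R1 → (0, 0, 2)  (L[2][1] := 6)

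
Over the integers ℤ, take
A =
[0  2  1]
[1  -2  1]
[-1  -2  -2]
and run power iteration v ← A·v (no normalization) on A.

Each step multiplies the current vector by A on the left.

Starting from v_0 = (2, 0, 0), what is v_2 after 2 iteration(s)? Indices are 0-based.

v_0 = (2, 0, 0).
v_1 = A·v_0 = (0, 2, -2).
v_2 = A·v_1 = (2, -6, 0).

v_2 = (2, -6, 0)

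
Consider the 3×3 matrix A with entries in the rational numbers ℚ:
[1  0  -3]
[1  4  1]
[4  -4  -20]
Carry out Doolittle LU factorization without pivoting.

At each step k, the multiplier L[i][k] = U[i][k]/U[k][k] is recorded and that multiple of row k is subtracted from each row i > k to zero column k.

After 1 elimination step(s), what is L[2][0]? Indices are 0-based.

L[2][0] = 4

k=0: U[0][0]=1
  eliminate (1,0): mult=1, new row 1: (0, 4, 4); set L[1][0]=1
  eliminate (2,0): mult=4, new row 2: (0, -4, -8); set L[2][0]=4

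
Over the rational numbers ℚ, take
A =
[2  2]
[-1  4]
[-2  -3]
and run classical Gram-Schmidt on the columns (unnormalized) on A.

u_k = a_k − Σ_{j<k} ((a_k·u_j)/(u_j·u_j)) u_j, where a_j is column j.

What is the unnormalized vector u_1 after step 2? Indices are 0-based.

Step 1: u_0 = a_0 = (2, -1, -2).
Step 2: u_1 = a_1 − (2/3)·u_0 = (2/3, 14/3, -5/3).

u_1 = (2/3, 14/3, -5/3)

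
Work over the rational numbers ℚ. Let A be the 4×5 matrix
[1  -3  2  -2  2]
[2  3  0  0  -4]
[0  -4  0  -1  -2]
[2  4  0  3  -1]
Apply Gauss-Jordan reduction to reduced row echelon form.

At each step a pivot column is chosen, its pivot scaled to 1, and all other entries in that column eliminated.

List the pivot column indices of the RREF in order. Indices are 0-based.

pivot columns: 0, 1, 2, 3

pivot(0,0)=1: scale R0 → (1, -3, 2, -2, 2)
  clear (1,0): R1 −= (2)R0 → (0, 9, -4, 4, -8)
  clear (3,0): R3 −= (2)R0 → (0, 10, -4, 7, -5)
pivot(1,1)=9: scale R1 → (0, 1, -4/9, 4/9, -8/9)
  clear (0,1): R0 −= (-3)R1 → (1, 0, 2/3, -2/3, -2/3)
  clear (2,1): R2 −= (-4)R1 → (0, 0, -16/9, 7/9, -50/9)
  clear (3,1): R3 −= (10)R1 → (0, 0, 4/9, 23/9, 35/9)
pivot(2,2)=-16/9: scale R2 → (0, 0, 1, -7/16, 25/8)
  clear (0,2): R0 −= (2/3)R2 → (1, 0, 0, -3/8, -11/4)
  clear (1,2): R1 −= (-4/9)R2 → (0, 1, 0, 1/4, 1/2)
  clear (3,2): R3 −= (4/9)R2 → (0, 0, 0, 11/4, 5/2)
pivot(3,3)=11/4: scale R3 → (0, 0, 0, 1, 10/11)
  clear (0,3): R0 −= (-3/8)R3 → (1, 0, 0, 0, -53/22)
  clear (1,3): R1 −= (1/4)R3 → (0, 1, 0, 0, 3/11)
  clear (2,3): R2 −= (-7/16)R3 → (0, 0, 1, 0, 155/44)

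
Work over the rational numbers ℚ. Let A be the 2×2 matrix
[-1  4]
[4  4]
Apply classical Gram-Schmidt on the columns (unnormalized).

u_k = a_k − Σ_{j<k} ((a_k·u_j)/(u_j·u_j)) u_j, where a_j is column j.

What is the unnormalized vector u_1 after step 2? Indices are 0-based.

Step 1: u_0 = a_0 = (-1, 4).
Step 2: u_1 = a_1 − (12/17)·u_0 = (80/17, 20/17).

u_1 = (80/17, 20/17)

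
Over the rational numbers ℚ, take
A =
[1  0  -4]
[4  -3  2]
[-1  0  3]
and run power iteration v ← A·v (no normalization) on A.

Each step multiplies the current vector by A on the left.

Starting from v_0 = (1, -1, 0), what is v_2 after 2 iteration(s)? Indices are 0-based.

v_0 = (1, -1, 0).
v_1 = A·v_0 = (1, 7, -1).
v_2 = A·v_1 = (5, -19, -4).

v_2 = (5, -19, -4)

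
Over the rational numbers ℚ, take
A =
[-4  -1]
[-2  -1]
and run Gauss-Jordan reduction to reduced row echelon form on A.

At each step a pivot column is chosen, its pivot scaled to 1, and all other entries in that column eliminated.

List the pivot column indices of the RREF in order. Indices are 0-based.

pivot columns: 0, 1

step 1: normalize row 0 (÷-4) = (1, 1/4)
  row 1: subtract -2×row0 = (0, -1/2)
step 2: normalize row 1 (÷-1/2) = (0, 1)
  row 0: subtract 1/4×row1 = (1, 0)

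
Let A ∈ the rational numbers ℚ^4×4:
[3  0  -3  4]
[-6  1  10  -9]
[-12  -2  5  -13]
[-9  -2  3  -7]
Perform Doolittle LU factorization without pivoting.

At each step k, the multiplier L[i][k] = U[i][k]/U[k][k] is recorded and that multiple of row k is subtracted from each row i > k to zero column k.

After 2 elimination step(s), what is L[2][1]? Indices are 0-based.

L[2][1] = -2

Step 1: pivot at (0,0) is 3.
  row1 ← row1 − (-2)·row0  ⇒  L[1][0]=-2, U row1=(0, 1, 4, -1)
  row2 ← row2 − (-4)·row0  ⇒  L[2][0]=-4, U row2=(0, -2, -7, 3)
  row3 ← row3 − (-3)·row0  ⇒  L[3][0]=-3, U row3=(0, -2, -6, 5)
Step 2: pivot at (1,1) is 1.
  row2 ← row2 − (-2)·row1  ⇒  L[2][1]=-2, U row2=(0, 0, 1, 1)
  row3 ← row3 − (-2)·row1  ⇒  L[3][1]=-2, U row3=(0, 0, 2, 3)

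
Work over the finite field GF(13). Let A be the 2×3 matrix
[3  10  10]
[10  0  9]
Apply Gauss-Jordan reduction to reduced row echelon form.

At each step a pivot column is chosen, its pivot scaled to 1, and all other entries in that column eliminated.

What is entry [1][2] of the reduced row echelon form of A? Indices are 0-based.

M[1][2] = 11

pivot(0,0)=3: scale R0 → (1, 12, 12)
  clear (1,0): R1 −= (10)R0 → (0, 10, 6)
pivot(1,1)=10: scale R1 → (0, 1, 11)
  clear (0,1): R0 −= (12)R1 → (1, 0, 10)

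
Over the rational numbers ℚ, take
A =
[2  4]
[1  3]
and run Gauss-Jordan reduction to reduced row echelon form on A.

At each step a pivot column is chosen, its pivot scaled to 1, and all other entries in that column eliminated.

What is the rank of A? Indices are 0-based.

rank = 2

pivot(0,0)=2: scale R0 → (1, 2)
  clear (1,0): R1 −= (1)R0 → (0, 1)
pivot(1,1)=1: scale R1 → (0, 1)
  clear (0,1): R0 −= (2)R1 → (1, 0)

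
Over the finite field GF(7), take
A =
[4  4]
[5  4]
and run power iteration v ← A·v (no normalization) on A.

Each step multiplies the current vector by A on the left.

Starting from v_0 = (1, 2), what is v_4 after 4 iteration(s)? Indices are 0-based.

v_4 = (2, 3)

v_0 = (1, 2).
v_1 = A·v_0 = (5, 6).
v_2 = A·v_1 = (2, 0).
v_3 = A·v_2 = (1, 3).
v_4 = A·v_3 = (2, 3).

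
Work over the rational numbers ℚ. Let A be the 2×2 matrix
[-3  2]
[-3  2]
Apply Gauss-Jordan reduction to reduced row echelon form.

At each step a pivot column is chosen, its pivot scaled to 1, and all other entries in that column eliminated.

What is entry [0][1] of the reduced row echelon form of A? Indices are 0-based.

step 1: normalize row 0 (÷-3) = (1, -2/3)
  row 1: subtract -3×row0 = (0, 0)
skip col 1 (zero from row 1)

M[0][1] = -2/3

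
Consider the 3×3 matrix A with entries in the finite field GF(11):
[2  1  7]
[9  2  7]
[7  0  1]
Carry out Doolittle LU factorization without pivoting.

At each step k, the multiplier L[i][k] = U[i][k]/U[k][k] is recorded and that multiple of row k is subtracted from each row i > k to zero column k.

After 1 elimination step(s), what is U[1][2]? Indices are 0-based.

U[1][2] = 3

[col 0] pivot 2
  R1 -= 10*R0 → (0, 3, 3)  (L[1][0] := 10)
  R2 -= 9*R0 → (0, 2, 4)  (L[2][0] := 9)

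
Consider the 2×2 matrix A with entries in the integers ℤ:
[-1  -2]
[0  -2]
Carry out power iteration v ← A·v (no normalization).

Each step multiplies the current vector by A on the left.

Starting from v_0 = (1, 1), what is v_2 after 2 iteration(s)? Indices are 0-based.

v_2 = (7, 4)

v_0 = (1, 1).
v_1 = A·v_0 = (-3, -2).
v_2 = A·v_1 = (7, 4).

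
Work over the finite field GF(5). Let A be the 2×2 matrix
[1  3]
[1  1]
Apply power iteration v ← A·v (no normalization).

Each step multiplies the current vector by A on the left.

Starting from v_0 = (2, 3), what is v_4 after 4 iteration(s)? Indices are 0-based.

v_0 = (2, 3).
v_1 = A·v_0 = (1, 0).
v_2 = A·v_1 = (1, 1).
v_3 = A·v_2 = (4, 2).
v_4 = A·v_3 = (0, 1).

v_4 = (0, 1)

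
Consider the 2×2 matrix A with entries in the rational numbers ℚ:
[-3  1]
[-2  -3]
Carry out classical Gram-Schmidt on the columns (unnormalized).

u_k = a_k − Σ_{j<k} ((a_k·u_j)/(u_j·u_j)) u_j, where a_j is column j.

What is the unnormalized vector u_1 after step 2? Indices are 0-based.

u_1 = (22/13, -33/13)

Step 1: u_0 = a_0 = (-3, -2).
Step 2: u_1 = a_1 − (3/13)·u_0 = (22/13, -33/13).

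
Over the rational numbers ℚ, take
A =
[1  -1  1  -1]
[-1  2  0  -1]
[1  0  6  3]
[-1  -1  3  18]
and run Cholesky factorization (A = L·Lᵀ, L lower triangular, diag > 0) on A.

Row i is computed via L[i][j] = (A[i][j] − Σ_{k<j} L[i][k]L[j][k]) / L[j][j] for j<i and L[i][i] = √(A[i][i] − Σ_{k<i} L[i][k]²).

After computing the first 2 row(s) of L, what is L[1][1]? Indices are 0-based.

Step 1: L[0][0] = √(1) = 1.
  L[1][0] = (-1) / L[0][0] = -1.
Step 2: L[1][1] = √(1) = 1.

L[1][1] = 1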